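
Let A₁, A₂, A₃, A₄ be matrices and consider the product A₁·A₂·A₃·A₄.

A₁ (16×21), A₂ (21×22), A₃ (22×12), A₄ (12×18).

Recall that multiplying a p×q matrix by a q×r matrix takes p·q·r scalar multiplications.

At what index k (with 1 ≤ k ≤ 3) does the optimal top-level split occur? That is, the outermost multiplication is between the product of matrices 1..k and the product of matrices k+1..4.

3

Adjacent pairs: A₁A₂ = 16·21·22 = 7392; A₂A₃ = 21·22·12 = 5544; A₃A₄ = 22·12·18 = 4752.
Length 3: A₁..A₃: k=1: 0+5544+16·21·12=9576; k=2: 7392+0+16·22·12=11616 → min 9576 | A₂..A₄: k=2: 0+4752+21·22·18=13068; k=3: 5544+0+21·12·18=10080 → min 10080.
Top-level splits: k=1: (A₁..A₁)·(A₂..A₄) → 0+10080+16·21·18 = 16128; k=2: (A₁..A₂)·(A₃..A₄) → 7392+4752+16·22·18 = 18480; k=3: (A₁..A₃)·(A₄..A₄) → 9576+0+16·12·18 = 13032.
Best split is after A₃, i.e. k = 3.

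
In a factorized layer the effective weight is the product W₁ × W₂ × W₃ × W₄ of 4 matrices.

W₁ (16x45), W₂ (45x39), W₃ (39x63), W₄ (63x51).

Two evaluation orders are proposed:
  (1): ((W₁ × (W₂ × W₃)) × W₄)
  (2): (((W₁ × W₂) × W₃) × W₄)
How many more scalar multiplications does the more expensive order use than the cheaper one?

88533

Order (1) = ((W₁ × (W₂ × W₃)) × W₄): (W₂ × W₃): 45×39 by 39×63 → 45×63, cost 45·39·63 = 110565; (W₁ × (W₂ × W₃)): 16×45 by 45×63 → 16×63, cost 16·45·63 = 45360; cumulative 155925; ((W₁ × (W₂ × W₃)) × W₄): 16×63 by 63×51 → 16×51, cost 16·63·51 = 51408; cumulative 207333. Total 207333.
Order (2) = (((W₁ × W₂) × W₃) × W₄): (W₁ × W₂): 16×45 by 45×39 → 16×39, cost 16·45·39 = 28080; ((W₁ × W₂) × W₃): 16×39 by 39×63 → 16×63, cost 16·39·63 = 39312; cumulative 67392; (((W₁ × W₂) × W₃) × W₄): 16×63 by 63×51 → 16×51, cost 16·63·51 = 51408; cumulative 118800. Total 118800.
Difference: |207333 − 118800| = 88533.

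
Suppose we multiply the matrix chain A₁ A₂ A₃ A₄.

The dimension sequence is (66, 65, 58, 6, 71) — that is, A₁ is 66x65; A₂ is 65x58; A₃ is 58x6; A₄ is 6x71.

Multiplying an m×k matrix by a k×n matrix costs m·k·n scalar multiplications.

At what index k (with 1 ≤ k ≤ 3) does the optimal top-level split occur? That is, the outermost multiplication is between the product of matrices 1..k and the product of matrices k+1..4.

Adjacent pairs: A₁A₂ = 66·65·58 = 248820; A₂A₃ = 65·58·6 = 22620; A₃A₄ = 58·6·71 = 24708.
Length 3: A₁..A₃: k=1: 0+22620+66·65·6=48360; k=2: 248820+0+66·58·6=271788 → min 48360 | A₂..A₄: k=2: 0+24708+65·58·71=292378; k=3: 22620+0+65·6·71=50310 → min 50310.
Top-level splits: k=1: (A₁..A₁)·(A₂..A₄) → 0+50310+66·65·71 = 354900; k=2: (A₁..A₂)·(A₃..A₄) → 248820+24708+66·58·71 = 545316; k=3: (A₁..A₃)·(A₄..A₄) → 48360+0+66·6·71 = 76476.
Best split is after A₃, i.e. k = 3.

3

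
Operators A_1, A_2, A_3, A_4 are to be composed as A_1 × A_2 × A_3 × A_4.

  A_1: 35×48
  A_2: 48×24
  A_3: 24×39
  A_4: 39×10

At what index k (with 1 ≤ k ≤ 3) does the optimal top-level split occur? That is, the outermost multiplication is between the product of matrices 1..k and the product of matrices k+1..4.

1

Adjacent pairs: A_1A_2 = 35·48·24 = 40320; A_2A_3 = 48·24·39 = 44928; A_3A_4 = 24·39·10 = 9360.
Length 3: A_1..A_3: k=1: 0+44928+35·48·39=110448; k=2: 40320+0+35·24·39=73080 → min 73080 | A_2..A_4: k=2: 0+9360+48·24·10=20880; k=3: 44928+0+48·39·10=63648 → min 20880.
Top-level splits: k=1: (A_1..A_1)·(A_2..A_4) → 0+20880+35·48·10 = 37680; k=2: (A_1..A_2)·(A_3..A_4) → 40320+9360+35·24·10 = 58080; k=3: (A_1..A_3)·(A_4..A_4) → 73080+0+35·39·10 = 86730.
Best split is after A_1, i.e. k = 1.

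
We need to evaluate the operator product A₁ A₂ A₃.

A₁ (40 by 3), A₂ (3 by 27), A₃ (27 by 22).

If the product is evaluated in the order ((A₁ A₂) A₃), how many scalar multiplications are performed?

(A₁ A₂): 40×3 by 3×27 → 40×27, cost 40·3·27 = 3240
((A₁ A₂) A₃): 40×27 by 27×22 → 40×22, cost 40·27·22 = 23760; cumulative 27000
Total: 27000 scalar multiplications.

27000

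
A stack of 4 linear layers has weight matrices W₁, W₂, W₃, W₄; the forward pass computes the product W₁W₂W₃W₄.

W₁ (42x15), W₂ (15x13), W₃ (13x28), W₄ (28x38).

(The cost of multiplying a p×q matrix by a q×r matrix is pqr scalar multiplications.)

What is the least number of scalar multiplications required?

42770

Adjacent pairs: W₁W₂ = 42·15·13 = 8190; W₂W₃ = 15·13·28 = 5460; W₃W₄ = 13·28·38 = 13832.
Length 3: W₁..W₃: k=1: 0+5460+42·15·28=23100; k=2: 8190+0+42·13·28=23478 → min 23100 | W₂..W₄: k=2: 0+13832+15·13·38=21242; k=3: 5460+0+15·28·38=21420 → min 21242.
Length 4: W₁..W₄: k=1: 0+21242+42·15·38=45182; k=2: 8190+13832+42·13·38=42770; k=3: 23100+0+42·28·38=67788 → min 42770.
Optimal order: ((W₁W₂)(W₃W₄)) with cost 42770.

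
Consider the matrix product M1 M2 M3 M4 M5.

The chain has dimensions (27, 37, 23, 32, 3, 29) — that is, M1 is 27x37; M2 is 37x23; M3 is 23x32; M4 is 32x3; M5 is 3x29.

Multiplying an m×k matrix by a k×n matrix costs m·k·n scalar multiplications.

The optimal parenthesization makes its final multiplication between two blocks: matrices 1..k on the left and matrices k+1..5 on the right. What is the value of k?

4

Adjacent pairs: M1M2 = 27·37·23 = 22977; M2M3 = 37·23·32 = 27232; M3M4 = 23·32·3 = 2208; M4M5 = 32·3·29 = 2784.
Length 3: M1..M3: k=1: 0+27232+27·37·32=59200; k=2: 22977+0+27·23·32=42849 → min 42849 | M2..M4: k=2: 0+2208+37·23·3=4761; k=3: 27232+0+37·32·3=30784 → min 4761 | M3..M5: k=3: 0+2784+23·32·29=24128; k=4: 2208+0+23·3·29=4209 → min 4209.
Length 4: M1..M4: k=1: 0+4761+27·37·3=7758; k=2: 22977+2208+27·23·3=27048; k=3: 42849+0+27·32·3=45441 → min 7758 | M2..M5: k=2: 0+4209+37·23·29=28888; k=3: 27232+2784+37·32·29=64352; k=4: 4761+0+37·3·29=7980 → min 7980.
Top-level splits: k=1: (M1..M1)·(M2..M5) → 0+7980+27·37·29 = 36951; k=2: (M1..M2)·(M3..M5) → 22977+4209+27·23·29 = 45195; k=3: (M1..M3)·(M4..M5) → 42849+2784+27·32·29 = 70689; k=4: (M1..M4)·(M5..M5) → 7758+0+27·3·29 = 10107.
Best split is after M4, i.e. k = 4.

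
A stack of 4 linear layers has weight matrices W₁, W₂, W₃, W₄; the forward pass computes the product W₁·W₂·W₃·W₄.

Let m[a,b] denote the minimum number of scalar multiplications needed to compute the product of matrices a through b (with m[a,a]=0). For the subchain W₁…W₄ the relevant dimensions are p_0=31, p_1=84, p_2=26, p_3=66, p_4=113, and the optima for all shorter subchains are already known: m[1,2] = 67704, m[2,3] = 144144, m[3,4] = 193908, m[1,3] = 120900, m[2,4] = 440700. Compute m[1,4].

m[1,4] = min over k∈[1,3] of m[1,k]+m[k+1,4]+p_{0}·p_k·p_{4}.
k=1: 0 + 440700 + 31·84·113 = 734952; k=2: 67704 + 193908 + 31·26·113 = 352690; k=3: 120900 + 0 + 31·66·113 = 352098.
Minimum: 352098 at k=3.

352098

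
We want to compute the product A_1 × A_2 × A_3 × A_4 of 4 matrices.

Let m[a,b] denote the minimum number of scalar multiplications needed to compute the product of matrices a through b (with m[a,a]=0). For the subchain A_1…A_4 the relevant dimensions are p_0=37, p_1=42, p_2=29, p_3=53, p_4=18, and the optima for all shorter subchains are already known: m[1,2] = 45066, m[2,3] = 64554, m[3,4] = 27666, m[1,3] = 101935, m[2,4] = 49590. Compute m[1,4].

m[1,4] = min over k∈[1,3] of m[1,k]+m[k+1,4]+p_{0}·p_k·p_{4}.
k=1: 0 + 49590 + 37·42·18 = 77562; k=2: 45066 + 27666 + 37·29·18 = 92046; k=3: 101935 + 0 + 37·53·18 = 137233.
Minimum: 77562 at k=1.

77562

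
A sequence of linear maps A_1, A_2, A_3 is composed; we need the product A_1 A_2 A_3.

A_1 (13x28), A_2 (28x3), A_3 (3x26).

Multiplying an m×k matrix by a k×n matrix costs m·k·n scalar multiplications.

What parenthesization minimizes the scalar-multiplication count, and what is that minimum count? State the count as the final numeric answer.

2106

(A_1 (A_2 A_3)): cost 11648.
((A_1 A_2) A_3): cost 2106.
Optimal: ((A_1 A_2) A_3) with cost 2106.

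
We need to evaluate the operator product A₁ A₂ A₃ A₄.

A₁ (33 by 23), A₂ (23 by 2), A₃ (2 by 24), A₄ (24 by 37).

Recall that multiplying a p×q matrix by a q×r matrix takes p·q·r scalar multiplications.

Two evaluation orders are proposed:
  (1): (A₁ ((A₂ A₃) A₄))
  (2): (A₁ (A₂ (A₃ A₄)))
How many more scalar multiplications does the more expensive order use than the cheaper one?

Order (1) = (A₁ ((A₂ A₃) A₄)): (A₂ A₃): 23×2 by 2×24 → 23×24, cost 23·2·24 = 1104; ((A₂ A₃) A₄): 23×24 by 24×37 → 23×37, cost 23·24·37 = 20424; cumulative 21528; (A₁ ((A₂ A₃) A₄)): 33×23 by 23×37 → 33×37, cost 33·23·37 = 28083; cumulative 49611. Total 49611.
Order (2) = (A₁ (A₂ (A₃ A₄))): (A₃ A₄): 2×24 by 24×37 → 2×37, cost 2·24·37 = 1776; (A₂ (A₃ A₄)): 23×2 by 2×37 → 23×37, cost 23·2·37 = 1702; cumulative 3478; (A₁ (A₂ (A₃ A₄))): 33×23 by 23×37 → 33×37, cost 33·23·37 = 28083; cumulative 31561. Total 31561.
Difference: |49611 − 31561| = 18050.

18050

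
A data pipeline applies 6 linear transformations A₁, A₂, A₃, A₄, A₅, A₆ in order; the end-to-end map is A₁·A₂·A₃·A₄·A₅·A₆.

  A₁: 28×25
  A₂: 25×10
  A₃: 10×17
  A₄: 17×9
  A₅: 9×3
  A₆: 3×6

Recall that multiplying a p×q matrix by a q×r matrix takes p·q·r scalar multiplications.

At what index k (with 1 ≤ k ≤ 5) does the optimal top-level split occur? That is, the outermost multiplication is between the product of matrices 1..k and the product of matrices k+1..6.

5

Adjacent pairs: A₁A₂ = 28·25·10 = 7000; A₂A₃ = 25·10·17 = 4250; A₃A₄ = 10·17·9 = 1530; A₄A₅ = 17·9·3 = 459; A₅A₆ = 9·3·6 = 162.
Length 3: A₁..A₃: k=1: 0+4250+28·25·17=16150; k=2: 7000+0+28·10·17=11760 → min 11760 | A₂..A₄: k=2: 0+1530+25·10·9=3780; k=3: 4250+0+25·17·9=8075 → min 3780 | A₃..A₅: k=3: 0+459+10·17·3=969; k=4: 1530+0+10·9·3=1800 → min 969 | A₄..A₆: k=4: 0+162+17·9·6=1080; k=5: 459+0+17·3·6=765 → min 765.
Length 4: A₁..A₄: k=1: 0+3780+28·25·9=10080; k=2: 7000+1530+28·10·9=11050; k=3: 11760+0+28·17·9=16044 → min 10080 | A₂..A₅: k=2: 0+969+25·10·3=1719; k=3: 4250+459+25·17·3=5984; k=4: 3780+0+25·9·3=4455 → min 1719 | A₃..A₆: k=3: 0+765+10·17·6=1785; k=4: 1530+162+10·9·6=2232; k=5: 969+0+10·3·6=1149 → min 1149.
Length 5: A₁..A₅: k=1: 0+1719+28·25·3=3819; k=2: 7000+969+28·10·3=8809; k=3: 11760+459+28·17·3=13647; k=4: 10080+0+28·9·3=10836 → min 3819 | A₂..A₆: k=2: 0+1149+25·10·6=2649; k=3: 4250+765+25·17·6=7565; k=4: 3780+162+25·9·6=5292; k=5: 1719+0+25·3·6=2169 → min 2169.
Top-level splits: k=1: (A₁..A₁)·(A₂..A₆) → 0+2169+28·25·6 = 6369; k=2: (A₁..A₂)·(A₃..A₆) → 7000+1149+28·10·6 = 9829; k=3: (A₁..A₃)·(A₄..A₆) → 11760+765+28·17·6 = 15381; k=4: (A₁..A₄)·(A₅..A₆) → 10080+162+28·9·6 = 11754; k=5: (A₁..A₅)·(A₆..A₆) → 3819+0+28·3·6 = 4323.
Best split is after A₅, i.e. k = 5.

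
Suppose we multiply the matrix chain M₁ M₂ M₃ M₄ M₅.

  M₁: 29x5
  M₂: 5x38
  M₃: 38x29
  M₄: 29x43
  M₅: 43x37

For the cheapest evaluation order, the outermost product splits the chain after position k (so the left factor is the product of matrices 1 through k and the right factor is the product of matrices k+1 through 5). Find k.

1

Adjacent pairs: M₁M₂ = 29·5·38 = 5510; M₂M₃ = 5·38·29 = 5510; M₃M₄ = 38·29·43 = 47386; M₄M₅ = 29·43·37 = 46139.
Length 3: M₁..M₃: k=1: 0+5510+29·5·29=9715; k=2: 5510+0+29·38·29=37468 → min 9715 | M₂..M₄: k=2: 0+47386+5·38·43=55556; k=3: 5510+0+5·29·43=11745 → min 11745 | M₃..M₅: k=3: 0+46139+38·29·37=86913; k=4: 47386+0+38·43·37=107844 → min 86913.
Length 4: M₁..M₄: k=1: 0+11745+29·5·43=17980; k=2: 5510+47386+29·38·43=100282; k=3: 9715+0+29·29·43=45878 → min 17980 | M₂..M₅: k=2: 0+86913+5·38·37=93943; k=3: 5510+46139+5·29·37=57014; k=4: 11745+0+5·43·37=19700 → min 19700.
Top-level splits: k=1: (M₁..M₁)·(M₂..M₅) → 0+19700+29·5·37 = 25065; k=2: (M₁..M₂)·(M₃..M₅) → 5510+86913+29·38·37 = 133197; k=3: (M₁..M₃)·(M₄..M₅) → 9715+46139+29·29·37 = 86971; k=4: (M₁..M₄)·(M₅..M₅) → 17980+0+29·43·37 = 64119.
Best split is after M₁, i.e. k = 1.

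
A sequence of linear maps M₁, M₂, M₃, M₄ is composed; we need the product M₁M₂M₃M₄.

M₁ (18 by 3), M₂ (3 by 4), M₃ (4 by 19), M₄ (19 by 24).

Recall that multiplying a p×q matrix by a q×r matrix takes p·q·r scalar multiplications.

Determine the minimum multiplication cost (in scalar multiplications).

Adjacent pairs: M₁M₂ = 18·3·4 = 216; M₂M₃ = 3·4·19 = 228; M₃M₄ = 4·19·24 = 1824.
Length 3: M₁..M₃: k=1: 0+228+18·3·19=1254; k=2: 216+0+18·4·19=1584 → min 1254 | M₂..M₄: k=2: 0+1824+3·4·24=2112; k=3: 228+0+3·19·24=1596 → min 1596.
Length 4: M₁..M₄: k=1: 0+1596+18·3·24=2892; k=2: 216+1824+18·4·24=3768; k=3: 1254+0+18·19·24=9462 → min 2892.
Optimal order: (M₁((M₂M₃)M₄)) with cost 2892.

2892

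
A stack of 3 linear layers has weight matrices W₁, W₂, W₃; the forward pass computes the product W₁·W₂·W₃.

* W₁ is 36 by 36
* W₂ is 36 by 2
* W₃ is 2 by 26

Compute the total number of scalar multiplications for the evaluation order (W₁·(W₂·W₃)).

35568

(W₂·W₃): 36×2 by 2×26 → 36×26, cost 36·2·26 = 1872
(W₁·(W₂·W₃)): 36×36 by 36×26 → 36×26, cost 36·36·26 = 33696; cumulative 35568
Total: 35568 scalar multiplications.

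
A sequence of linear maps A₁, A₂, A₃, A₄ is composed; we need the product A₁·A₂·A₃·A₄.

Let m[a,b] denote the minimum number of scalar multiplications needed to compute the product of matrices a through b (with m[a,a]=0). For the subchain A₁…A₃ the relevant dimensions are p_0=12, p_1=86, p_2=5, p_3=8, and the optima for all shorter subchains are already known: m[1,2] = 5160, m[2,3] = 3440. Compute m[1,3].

5640

m[1,3] = min over k∈[1,2] of m[1,k]+m[k+1,3]+p_{0}·p_k·p_{3}.
k=1: 0 + 3440 + 12·86·8 = 11696; k=2: 5160 + 0 + 12·5·8 = 5640.
Minimum: 5640 at k=2.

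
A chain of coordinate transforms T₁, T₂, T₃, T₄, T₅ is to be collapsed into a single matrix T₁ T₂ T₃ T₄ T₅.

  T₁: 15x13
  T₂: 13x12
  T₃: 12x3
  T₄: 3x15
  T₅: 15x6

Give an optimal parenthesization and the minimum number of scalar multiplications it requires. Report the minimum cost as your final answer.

1593

Adjacent pairs: T₁T₂ = 15·13·12 = 2340; T₂T₃ = 13·12·3 = 468; T₃T₄ = 12·3·15 = 540; T₄T₅ = 3·15·6 = 270.
Length 3: T₁..T₃: k=1: 0+468+15·13·3=1053; k=2: 2340+0+15·12·3=2880 → min 1053 | T₂..T₄: k=2: 0+540+13·12·15=2880; k=3: 468+0+13·3·15=1053 → min 1053 | T₃..T₅: k=3: 0+270+12·3·6=486; k=4: 540+0+12·15·6=1620 → min 486.
Length 4: T₁..T₄: k=1: 0+1053+15·13·15=3978; k=2: 2340+540+15·12·15=5580; k=3: 1053+0+15·3·15=1728 → min 1728 | T₂..T₅: k=2: 0+486+13·12·6=1422; k=3: 468+270+13·3·6=972; k=4: 1053+0+13·15·6=2223 → min 972.
Length 5: T₁..T₅: k=1: 0+972+15·13·6=2142; k=2: 2340+486+15·12·6=3906; k=3: 1053+270+15·3·6=1593; k=4: 1728+0+15·15·6=3078 → min 1593.
Optimal parenthesization: ((T₁ (T₂ T₃)) (T₄ T₅)) with cost 1593.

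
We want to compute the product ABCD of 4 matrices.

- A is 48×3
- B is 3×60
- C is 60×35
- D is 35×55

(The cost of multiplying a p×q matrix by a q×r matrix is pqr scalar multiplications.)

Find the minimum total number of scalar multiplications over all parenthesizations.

Adjacent pairs: AB = 48·3·60 = 8640; BC = 3·60·35 = 6300; CD = 60·35·55 = 115500.
Length 3: A..C: k=1: 0+6300+48·3·35=11340; k=2: 8640+0+48·60·35=109440 → min 11340 | B..D: k=2: 0+115500+3·60·55=125400; k=3: 6300+0+3·35·55=12075 → min 12075.
Length 4: A..D: k=1: 0+12075+48·3·55=19995; k=2: 8640+115500+48·60·55=282540; k=3: 11340+0+48·35·55=103740 → min 19995.
Optimal order: (A((BC)D)) with cost 19995.

19995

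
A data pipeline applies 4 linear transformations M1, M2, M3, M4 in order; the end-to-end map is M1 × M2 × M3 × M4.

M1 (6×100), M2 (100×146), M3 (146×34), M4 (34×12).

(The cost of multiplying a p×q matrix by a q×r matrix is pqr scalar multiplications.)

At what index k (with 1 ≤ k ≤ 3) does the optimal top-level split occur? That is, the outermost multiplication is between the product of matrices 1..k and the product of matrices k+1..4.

3

Adjacent pairs: M1M2 = 6·100·146 = 87600; M2M3 = 100·146·34 = 496400; M3M4 = 146·34·12 = 59568.
Length 3: M1..M3: k=1: 0+496400+6·100·34=516800; k=2: 87600+0+6·146·34=117384 → min 117384 | M2..M4: k=2: 0+59568+100·146·12=234768; k=3: 496400+0+100·34·12=537200 → min 234768.
Top-level splits: k=1: (M1..M1)·(M2..M4) → 0+234768+6·100·12 = 241968; k=2: (M1..M2)·(M3..M4) → 87600+59568+6·146·12 = 157680; k=3: (M1..M3)·(M4..M4) → 117384+0+6·34·12 = 119832.
Best split is after M3, i.e. k = 3.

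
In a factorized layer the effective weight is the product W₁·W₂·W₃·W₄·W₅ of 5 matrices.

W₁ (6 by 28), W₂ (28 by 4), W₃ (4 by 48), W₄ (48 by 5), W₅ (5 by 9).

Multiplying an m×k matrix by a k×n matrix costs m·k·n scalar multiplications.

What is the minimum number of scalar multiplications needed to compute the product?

2022

Adjacent pairs: W₁W₂ = 6·28·4 = 672; W₂W₃ = 28·4·48 = 5376; W₃W₄ = 4·48·5 = 960; W₄W₅ = 48·5·9 = 2160.
Length 3: W₁..W₃: k=1: 0+5376+6·28·48=13440; k=2: 672+0+6·4·48=1824 → min 1824 | W₂..W₄: k=2: 0+960+28·4·5=1520; k=3: 5376+0+28·48·5=12096 → min 1520 | W₃..W₅: k=3: 0+2160+4·48·9=3888; k=4: 960+0+4·5·9=1140 → min 1140.
Length 4: W₁..W₄: k=1: 0+1520+6·28·5=2360; k=2: 672+960+6·4·5=1752; k=3: 1824+0+6·48·5=3264 → min 1752 | W₂..W₅: k=2: 0+1140+28·4·9=2148; k=3: 5376+2160+28·48·9=19632; k=4: 1520+0+28·5·9=2780 → min 2148.
Length 5: W₁..W₅: k=1: 0+2148+6·28·9=3660; k=2: 672+1140+6·4·9=2028; k=3: 1824+2160+6·48·9=6576; k=4: 1752+0+6·5·9=2022 → min 2022.
Optimal order: (((W₁·W₂)·(W₃·W₄))·W₅) with cost 2022.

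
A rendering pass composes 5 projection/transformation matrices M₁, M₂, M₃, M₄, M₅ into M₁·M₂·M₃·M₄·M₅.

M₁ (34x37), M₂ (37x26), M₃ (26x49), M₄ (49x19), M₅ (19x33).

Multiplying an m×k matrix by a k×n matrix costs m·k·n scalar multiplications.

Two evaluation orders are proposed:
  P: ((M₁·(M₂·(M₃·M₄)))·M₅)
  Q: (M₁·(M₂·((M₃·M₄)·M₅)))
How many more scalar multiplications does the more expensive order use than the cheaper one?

Order P = ((M₁·(M₂·(M₃·M₄)))·M₅): (M₃·M₄): 26×49 by 49×19 → 26×19, cost 26·49·19 = 24206; (M₂·(M₃·M₄)): 37×26 by 26×19 → 37×19, cost 37·26·19 = 18278; cumulative 42484; (M₁·(M₂·(M₃·M₄))): 34×37 by 37×19 → 34×19, cost 34·37·19 = 23902; cumulative 66386; ((M₁·(M₂·(M₃·M₄)))·M₅): 34×19 by 19×33 → 34×33, cost 34·19·33 = 21318; cumulative 87704. Total 87704.
Order Q = (M₁·(M₂·((M₃·M₄)·M₅))): (M₃·M₄): 26×49 by 49×19 → 26×19, cost 26·49·19 = 24206; ((M₃·M₄)·M₅): 26×19 by 19×33 → 26×33, cost 26·19·33 = 16302; cumulative 40508; (M₂·((M₃·M₄)·M₅)): 37×26 by 26×33 → 37×33, cost 37·26·33 = 31746; cumulative 72254; (M₁·(M₂·((M₃·M₄)·M₅))): 34×37 by 37×33 → 34×33, cost 34·37·33 = 41514; cumulative 113768. Total 113768.
Difference: |87704 − 113768| = 26064.

26064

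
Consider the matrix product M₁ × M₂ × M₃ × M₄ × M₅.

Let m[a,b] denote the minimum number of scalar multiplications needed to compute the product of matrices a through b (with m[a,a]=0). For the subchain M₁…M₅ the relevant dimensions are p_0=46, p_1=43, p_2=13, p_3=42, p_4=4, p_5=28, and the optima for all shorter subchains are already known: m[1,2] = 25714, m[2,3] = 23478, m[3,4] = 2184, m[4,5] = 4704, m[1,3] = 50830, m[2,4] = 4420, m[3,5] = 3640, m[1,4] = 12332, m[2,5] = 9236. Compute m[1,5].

17484

m[1,5] = min over k∈[1,4] of m[1,k]+m[k+1,5]+p_{0}·p_k·p_{5}.
k=1: 0 + 9236 + 46·43·28 = 64620; k=2: 25714 + 3640 + 46·13·28 = 46098; k=3: 50830 + 4704 + 46·42·28 = 109630; k=4: 12332 + 0 + 46·4·28 = 17484.
Minimum: 17484 at k=4.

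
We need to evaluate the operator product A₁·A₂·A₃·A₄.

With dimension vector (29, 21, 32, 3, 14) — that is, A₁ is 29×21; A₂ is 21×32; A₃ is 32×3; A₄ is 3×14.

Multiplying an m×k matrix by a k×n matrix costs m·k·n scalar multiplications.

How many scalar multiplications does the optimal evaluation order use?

Adjacent pairs: A₁A₂ = 29·21·32 = 19488; A₂A₃ = 21·32·3 = 2016; A₃A₄ = 32·3·14 = 1344.
Length 3: A₁..A₃: k=1: 0+2016+29·21·3=3843; k=2: 19488+0+29·32·3=22272 → min 3843 | A₂..A₄: k=2: 0+1344+21·32·14=10752; k=3: 2016+0+21·3·14=2898 → min 2898.
Length 4: A₁..A₄: k=1: 0+2898+29·21·14=11424; k=2: 19488+1344+29·32·14=33824; k=3: 3843+0+29·3·14=5061 → min 5061.
Optimal order: ((A₁·(A₂·A₃))·A₄) with cost 5061.

5061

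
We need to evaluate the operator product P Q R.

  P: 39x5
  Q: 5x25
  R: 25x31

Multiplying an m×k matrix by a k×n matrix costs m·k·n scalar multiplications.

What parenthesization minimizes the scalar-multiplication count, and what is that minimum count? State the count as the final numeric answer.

9920

(P (Q R)): cost 9920.
((P Q) R): cost 35100.
Optimal: (P (Q R)) with cost 9920.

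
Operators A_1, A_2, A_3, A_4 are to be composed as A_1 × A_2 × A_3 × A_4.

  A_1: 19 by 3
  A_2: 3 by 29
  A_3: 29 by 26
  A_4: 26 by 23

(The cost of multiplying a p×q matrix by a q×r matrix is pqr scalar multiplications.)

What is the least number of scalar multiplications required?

Adjacent pairs: A_1A_2 = 19·3·29 = 1653; A_2A_3 = 3·29·26 = 2262; A_3A_4 = 29·26·23 = 17342.
Length 3: A_1..A_3: k=1: 0+2262+19·3·26=3744; k=2: 1653+0+19·29·26=15979 → min 3744 | A_2..A_4: k=2: 0+17342+3·29·23=19343; k=3: 2262+0+3·26·23=4056 → min 4056.
Length 4: A_1..A_4: k=1: 0+4056+19·3·23=5367; k=2: 1653+17342+19·29·23=31668; k=3: 3744+0+19·26·23=15106 → min 5367.
Optimal order: (A_1 × ((A_2 × A_3) × A_4)) with cost 5367.

5367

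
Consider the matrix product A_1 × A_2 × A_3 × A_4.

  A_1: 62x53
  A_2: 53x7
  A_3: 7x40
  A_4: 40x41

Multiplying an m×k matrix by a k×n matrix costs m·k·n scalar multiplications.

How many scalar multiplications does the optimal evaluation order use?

Adjacent pairs: A_1A_2 = 62·53·7 = 23002; A_2A_3 = 53·7·40 = 14840; A_3A_4 = 7·40·41 = 11480.
Length 3: A_1..A_3: k=1: 0+14840+62·53·40=146280; k=2: 23002+0+62·7·40=40362 → min 40362 | A_2..A_4: k=2: 0+11480+53·7·41=26691; k=3: 14840+0+53·40·41=101760 → min 26691.
Length 4: A_1..A_4: k=1: 0+26691+62·53·41=161417; k=2: 23002+11480+62·7·41=52276; k=3: 40362+0+62·40·41=142042 → min 52276.
Optimal order: ((A_1 × A_2) × (A_3 × A_4)) with cost 52276.

52276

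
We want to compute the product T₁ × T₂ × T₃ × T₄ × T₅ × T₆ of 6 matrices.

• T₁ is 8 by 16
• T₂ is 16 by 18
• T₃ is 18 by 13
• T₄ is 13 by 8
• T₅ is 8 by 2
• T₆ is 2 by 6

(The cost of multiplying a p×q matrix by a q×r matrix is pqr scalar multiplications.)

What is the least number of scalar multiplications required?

1604

Adjacent pairs: T₁T₂ = 8·16·18 = 2304; T₂T₃ = 16·18·13 = 3744; T₃T₄ = 18·13·8 = 1872; T₄T₅ = 13·8·2 = 208; T₅T₆ = 8·2·6 = 96.
Length 3: T₁..T₃: k=1: 0+3744+8·16·13=5408; k=2: 2304+0+8·18·13=4176 → min 4176 | T₂..T₄: k=2: 0+1872+16·18·8=4176; k=3: 3744+0+16·13·8=5408 → min 4176 | T₃..T₅: k=3: 0+208+18·13·2=676; k=4: 1872+0+18·8·2=2160 → min 676 | T₄..T₆: k=4: 0+96+13·8·6=720; k=5: 208+0+13·2·6=364 → min 364.
Length 4: T₁..T₄: k=1: 0+4176+8·16·8=5200; k=2: 2304+1872+8·18·8=5328; k=3: 4176+0+8·13·8=5008 → min 5008 | T₂..T₅: k=2: 0+676+16·18·2=1252; k=3: 3744+208+16·13·2=4368; k=4: 4176+0+16·8·2=4432 → min 1252 | T₃..T₆: k=3: 0+364+18·13·6=1768; k=4: 1872+96+18·8·6=2832; k=5: 676+0+18·2·6=892 → min 892.
Length 5: T₁..T₅: k=1: 0+1252+8·16·2=1508; k=2: 2304+676+8·18·2=3268; k=3: 4176+208+8·13·2=4592; k=4: 5008+0+8·8·2=5136 → min 1508 | T₂..T₆: k=2: 0+892+16·18·6=2620; k=3: 3744+364+16·13·6=5356; k=4: 4176+96+16·8·6=5040; k=5: 1252+0+16·2·6=1444 → min 1444.
Length 6: T₁..T₆: k=1: 0+1444+8·16·6=2212; k=2: 2304+892+8·18·6=4060; k=3: 4176+364+8·13·6=5164; k=4: 5008+96+8·8·6=5488; k=5: 1508+0+8·2·6=1604 → min 1604.
Optimal order: ((T₁ × (T₂ × (T₃ × (T₄ × T₅)))) × T₆) with cost 1604.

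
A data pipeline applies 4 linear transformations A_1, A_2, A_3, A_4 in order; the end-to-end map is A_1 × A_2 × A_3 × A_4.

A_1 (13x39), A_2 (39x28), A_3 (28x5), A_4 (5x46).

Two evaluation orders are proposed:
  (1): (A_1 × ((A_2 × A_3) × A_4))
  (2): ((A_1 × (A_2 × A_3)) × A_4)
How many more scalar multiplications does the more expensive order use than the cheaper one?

Order (1) = (A_1 × ((A_2 × A_3) × A_4)): (A_2 × A_3): 39×28 by 28×5 → 39×5, cost 39·28·5 = 5460; ((A_2 × A_3) × A_4): 39×5 by 5×46 → 39×46, cost 39·5·46 = 8970; cumulative 14430; (A_1 × ((A_2 × A_3) × A_4)): 13×39 by 39×46 → 13×46, cost 13·39·46 = 23322; cumulative 37752. Total 37752.
Order (2) = ((A_1 × (A_2 × A_3)) × A_4): (A_2 × A_3): 39×28 by 28×5 → 39×5, cost 39·28·5 = 5460; (A_1 × (A_2 × A_3)): 13×39 by 39×5 → 13×5, cost 13·39·5 = 2535; cumulative 7995; ((A_1 × (A_2 × A_3)) × A_4): 13×5 by 5×46 → 13×46, cost 13·5·46 = 2990; cumulative 10985. Total 10985.
Difference: |37752 − 10985| = 26767.

26767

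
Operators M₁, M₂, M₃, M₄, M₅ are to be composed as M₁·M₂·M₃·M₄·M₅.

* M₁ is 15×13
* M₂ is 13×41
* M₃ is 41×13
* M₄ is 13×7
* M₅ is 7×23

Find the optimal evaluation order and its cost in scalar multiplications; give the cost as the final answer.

11242

Adjacent pairs: M₁M₂ = 15·13·41 = 7995; M₂M₃ = 13·41·13 = 6929; M₃M₄ = 41·13·7 = 3731; M₄M₅ = 13·7·23 = 2093.
Length 3: M₁..M₃: k=1: 0+6929+15·13·13=9464; k=2: 7995+0+15·41·13=15990 → min 9464 | M₂..M₄: k=2: 0+3731+13·41·7=7462; k=3: 6929+0+13·13·7=8112 → min 7462 | M₃..M₅: k=3: 0+2093+41·13·23=14352; k=4: 3731+0+41·7·23=10332 → min 10332.
Length 4: M₁..M₄: k=1: 0+7462+15·13·7=8827; k=2: 7995+3731+15·41·7=16031; k=3: 9464+0+15·13·7=10829 → min 8827 | M₂..M₅: k=2: 0+10332+13·41·23=22591; k=3: 6929+2093+13·13·23=12909; k=4: 7462+0+13·7·23=9555 → min 9555.
Length 5: M₁..M₅: k=1: 0+9555+15·13·23=14040; k=2: 7995+10332+15·41·23=32472; k=3: 9464+2093+15·13·23=16042; k=4: 8827+0+15·7·23=11242 → min 11242.
Optimal parenthesization: ((M₁·(M₂·(M₃·M₄)))·M₅) with cost 11242.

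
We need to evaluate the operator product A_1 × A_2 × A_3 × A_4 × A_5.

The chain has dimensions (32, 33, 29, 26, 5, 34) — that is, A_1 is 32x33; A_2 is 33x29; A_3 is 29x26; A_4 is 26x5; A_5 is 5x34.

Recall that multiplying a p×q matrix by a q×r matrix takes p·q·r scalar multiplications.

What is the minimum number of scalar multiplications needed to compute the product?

Adjacent pairs: A_1A_2 = 32·33·29 = 30624; A_2A_3 = 33·29·26 = 24882; A_3A_4 = 29·26·5 = 3770; A_4A_5 = 26·5·34 = 4420.
Length 3: A_1..A_3: k=1: 0+24882+32·33·26=52338; k=2: 30624+0+32·29·26=54752 → min 52338 | A_2..A_4: k=2: 0+3770+33·29·5=8555; k=3: 24882+0+33·26·5=29172 → min 8555 | A_3..A_5: k=3: 0+4420+29·26·34=30056; k=4: 3770+0+29·5·34=8700 → min 8700.
Length 4: A_1..A_4: k=1: 0+8555+32·33·5=13835; k=2: 30624+3770+32·29·5=39034; k=3: 52338+0+32·26·5=56498 → min 13835 | A_2..A_5: k=2: 0+8700+33·29·34=41238; k=3: 24882+4420+33·26·34=58474; k=4: 8555+0+33·5·34=14165 → min 14165.
Length 5: A_1..A_5: k=1: 0+14165+32·33·34=50069; k=2: 30624+8700+32·29·34=70876; k=3: 52338+4420+32·26·34=85046; k=4: 13835+0+32·5·34=19275 → min 19275.
Optimal order: ((A_1 × (A_2 × (A_3 × A_4))) × A_5) with cost 19275.

19275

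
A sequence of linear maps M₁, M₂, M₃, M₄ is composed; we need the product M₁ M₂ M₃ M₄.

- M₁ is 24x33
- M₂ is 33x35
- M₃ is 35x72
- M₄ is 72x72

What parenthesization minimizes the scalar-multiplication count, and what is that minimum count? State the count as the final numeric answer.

212616

Adjacent pairs: M₁M₂ = 24·33·35 = 27720; M₂M₃ = 33·35·72 = 83160; M₃M₄ = 35·72·72 = 181440.
Length 3: M₁..M₃: k=1: 0+83160+24·33·72=140184; k=2: 27720+0+24·35·72=88200 → min 88200 | M₂..M₄: k=2: 0+181440+33·35·72=264600; k=3: 83160+0+33·72·72=254232 → min 254232.
Length 4: M₁..M₄: k=1: 0+254232+24·33·72=311256; k=2: 27720+181440+24·35·72=269640; k=3: 88200+0+24·72·72=212616 → min 212616.
Optimal parenthesization: (((M₁ M₂) M₃) M₄) with cost 212616.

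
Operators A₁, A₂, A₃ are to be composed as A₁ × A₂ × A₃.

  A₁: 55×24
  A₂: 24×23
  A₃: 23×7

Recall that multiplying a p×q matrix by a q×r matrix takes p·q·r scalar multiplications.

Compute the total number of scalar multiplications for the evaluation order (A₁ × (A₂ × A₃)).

(A₂ × A₃): 24×23 by 23×7 → 24×7, cost 24·23·7 = 3864
(A₁ × (A₂ × A₃)): 55×24 by 24×7 → 55×7, cost 55·24·7 = 9240; cumulative 13104
Total: 13104 scalar multiplications.

13104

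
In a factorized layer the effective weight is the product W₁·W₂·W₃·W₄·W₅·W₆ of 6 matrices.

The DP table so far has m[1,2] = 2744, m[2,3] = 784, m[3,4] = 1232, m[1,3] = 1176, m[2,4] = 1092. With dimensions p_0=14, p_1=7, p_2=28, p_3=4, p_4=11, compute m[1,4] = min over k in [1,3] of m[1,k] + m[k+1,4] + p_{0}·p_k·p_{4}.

m[1,4] = min over k∈[1,3] of m[1,k]+m[k+1,4]+p_{0}·p_k·p_{4}.
k=1: 0 + 1092 + 14·7·11 = 2170; k=2: 2744 + 1232 + 14·28·11 = 8288; k=3: 1176 + 0 + 14·4·11 = 1792.
Minimum: 1792 at k=3.

1792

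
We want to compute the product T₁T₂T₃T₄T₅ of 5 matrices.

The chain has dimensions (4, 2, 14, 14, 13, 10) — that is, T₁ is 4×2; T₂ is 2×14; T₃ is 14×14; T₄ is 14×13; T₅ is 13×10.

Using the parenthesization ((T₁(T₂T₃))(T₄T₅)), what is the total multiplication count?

(T₂T₃): 2×14 by 14×14 → 2×14, cost 2·14·14 = 392
(T₁(T₂T₃)): 4×2 by 2×14 → 4×14, cost 4·2·14 = 112; cumulative 504
(T₄T₅): 14×13 by 13×10 → 14×10, cost 14·13·10 = 1820
((T₁(T₂T₃))(T₄T₅)): 4×14 by 14×10 → 4×10, cost 4·14·10 = 560; cumulative 2884
Total: 2884 scalar multiplications.

2884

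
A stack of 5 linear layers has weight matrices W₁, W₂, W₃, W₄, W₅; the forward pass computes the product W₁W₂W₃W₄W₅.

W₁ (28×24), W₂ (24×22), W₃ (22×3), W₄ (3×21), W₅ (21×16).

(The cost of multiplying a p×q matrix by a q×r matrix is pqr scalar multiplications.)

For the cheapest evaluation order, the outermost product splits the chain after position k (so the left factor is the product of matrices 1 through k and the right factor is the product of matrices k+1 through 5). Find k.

Adjacent pairs: W₁W₂ = 28·24·22 = 14784; W₂W₃ = 24·22·3 = 1584; W₃W₄ = 22·3·21 = 1386; W₄W₅ = 3·21·16 = 1008.
Length 3: W₁..W₃: k=1: 0+1584+28·24·3=3600; k=2: 14784+0+28·22·3=16632 → min 3600 | W₂..W₄: k=2: 0+1386+24·22·21=12474; k=3: 1584+0+24·3·21=3096 → min 3096 | W₃..W₅: k=3: 0+1008+22·3·16=2064; k=4: 1386+0+22·21·16=8778 → min 2064.
Length 4: W₁..W₄: k=1: 0+3096+28·24·21=17208; k=2: 14784+1386+28·22·21=29106; k=3: 3600+0+28·3·21=5364 → min 5364 | W₂..W₅: k=2: 0+2064+24·22·16=10512; k=3: 1584+1008+24·3·16=3744; k=4: 3096+0+24·21·16=11160 → min 3744.
Top-level splits: k=1: (W₁..W₁)·(W₂..W₅) → 0+3744+28·24·16 = 14496; k=2: (W₁..W₂)·(W₃..W₅) → 14784+2064+28·22·16 = 26704; k=3: (W₁..W₃)·(W₄..W₅) → 3600+1008+28·3·16 = 5952; k=4: (W₁..W₄)·(W₅..W₅) → 5364+0+28·21·16 = 14772.
Best split is after W₃, i.e. k = 3.

3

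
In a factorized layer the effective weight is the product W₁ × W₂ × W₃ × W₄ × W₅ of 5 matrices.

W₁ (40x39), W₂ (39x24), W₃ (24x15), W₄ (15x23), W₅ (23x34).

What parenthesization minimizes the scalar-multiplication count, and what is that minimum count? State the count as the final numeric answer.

69570

Adjacent pairs: W₁W₂ = 40·39·24 = 37440; W₂W₃ = 39·24·15 = 14040; W₃W₄ = 24·15·23 = 8280; W₄W₅ = 15·23·34 = 11730.
Length 3: W₁..W₃: k=1: 0+14040+40·39·15=37440; k=2: 37440+0+40·24·15=51840 → min 37440 | W₂..W₄: k=2: 0+8280+39·24·23=29808; k=3: 14040+0+39·15·23=27495 → min 27495 | W₃..W₅: k=3: 0+11730+24·15·34=23970; k=4: 8280+0+24·23·34=27048 → min 23970.
Length 4: W₁..W₄: k=1: 0+27495+40·39·23=63375; k=2: 37440+8280+40·24·23=67800; k=3: 37440+0+40·15·23=51240 → min 51240 | W₂..W₅: k=2: 0+23970+39·24·34=55794; k=3: 14040+11730+39·15·34=45660; k=4: 27495+0+39·23·34=57993 → min 45660.
Length 5: W₁..W₅: k=1: 0+45660+40·39·34=98700; k=2: 37440+23970+40·24·34=94050; k=3: 37440+11730+40·15·34=69570; k=4: 51240+0+40·23·34=82520 → min 69570.
Optimal parenthesization: ((W₁ × (W₂ × W₃)) × (W₄ × W₅)) with cost 69570.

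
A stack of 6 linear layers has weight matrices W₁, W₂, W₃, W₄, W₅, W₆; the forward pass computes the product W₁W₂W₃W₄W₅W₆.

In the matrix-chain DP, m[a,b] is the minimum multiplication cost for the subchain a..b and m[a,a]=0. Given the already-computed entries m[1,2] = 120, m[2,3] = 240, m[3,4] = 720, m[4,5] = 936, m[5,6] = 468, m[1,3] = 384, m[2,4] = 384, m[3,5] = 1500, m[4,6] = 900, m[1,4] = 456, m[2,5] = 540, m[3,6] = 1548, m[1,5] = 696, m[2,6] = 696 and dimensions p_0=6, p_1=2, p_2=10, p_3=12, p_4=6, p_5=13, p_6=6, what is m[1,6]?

m[1,6] = min over k∈[1,5] of m[1,k]+m[k+1,6]+p_{0}·p_k·p_{6}.
k=1: 0 + 696 + 6·2·6 = 768; k=2: 120 + 1548 + 6·10·6 = 2028; k=3: 384 + 900 + 6·12·6 = 1716; k=4: 456 + 468 + 6·6·6 = 1140; k=5: 696 + 0 + 6·13·6 = 1164.
Minimum: 768 at k=1.

768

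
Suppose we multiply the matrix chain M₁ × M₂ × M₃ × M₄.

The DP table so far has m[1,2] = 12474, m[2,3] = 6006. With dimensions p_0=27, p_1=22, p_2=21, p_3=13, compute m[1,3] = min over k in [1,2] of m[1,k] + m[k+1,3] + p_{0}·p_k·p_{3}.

m[1,3] = min over k∈[1,2] of m[1,k]+m[k+1,3]+p_{0}·p_k·p_{3}.
k=1: 0 + 6006 + 27·22·13 = 13728; k=2: 12474 + 0 + 27·21·13 = 19845.
Minimum: 13728 at k=1.

13728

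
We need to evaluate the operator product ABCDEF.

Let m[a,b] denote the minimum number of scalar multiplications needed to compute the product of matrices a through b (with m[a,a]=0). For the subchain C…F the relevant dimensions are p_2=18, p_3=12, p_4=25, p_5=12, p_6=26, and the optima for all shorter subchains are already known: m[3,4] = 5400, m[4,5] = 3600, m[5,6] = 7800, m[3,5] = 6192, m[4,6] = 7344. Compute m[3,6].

m[3,6] = min over k∈[3,5] of m[3,k]+m[k+1,6]+p_{2}·p_k·p_{6}.
k=3: 0 + 7344 + 18·12·26 = 12960; k=4: 5400 + 7800 + 18·25·26 = 24900; k=5: 6192 + 0 + 18·12·26 = 11808.
Minimum: 11808 at k=5.

11808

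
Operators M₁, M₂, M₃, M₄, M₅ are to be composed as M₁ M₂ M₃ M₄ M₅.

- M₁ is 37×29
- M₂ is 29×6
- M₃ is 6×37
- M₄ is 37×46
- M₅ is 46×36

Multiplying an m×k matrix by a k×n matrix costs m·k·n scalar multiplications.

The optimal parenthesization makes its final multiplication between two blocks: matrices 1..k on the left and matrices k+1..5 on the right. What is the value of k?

2

Adjacent pairs: M₁M₂ = 37·29·6 = 6438; M₂M₃ = 29·6·37 = 6438; M₃M₄ = 6·37·46 = 10212; M₄M₅ = 37·46·36 = 61272.
Length 3: M₁..M₃: k=1: 0+6438+37·29·37=46139; k=2: 6438+0+37·6·37=14652 → min 14652 | M₂..M₄: k=2: 0+10212+29·6·46=18216; k=3: 6438+0+29·37·46=55796 → min 18216 | M₃..M₅: k=3: 0+61272+6·37·36=69264; k=4: 10212+0+6·46·36=20148 → min 20148.
Length 4: M₁..M₄: k=1: 0+18216+37·29·46=67574; k=2: 6438+10212+37·6·46=26862; k=3: 14652+0+37·37·46=77626 → min 26862 | M₂..M₅: k=2: 0+20148+29·6·36=26412; k=3: 6438+61272+29·37·36=106338; k=4: 18216+0+29·46·36=66240 → min 26412.
Top-level splits: k=1: (M₁..M₁)·(M₂..M₅) → 0+26412+37·29·36 = 65040; k=2: (M₁..M₂)·(M₃..M₅) → 6438+20148+37·6·36 = 34578; k=3: (M₁..M₃)·(M₄..M₅) → 14652+61272+37·37·36 = 125208; k=4: (M₁..M₄)·(M₅..M₅) → 26862+0+37·46·36 = 88134.
Best split is after M₂, i.e. k = 2.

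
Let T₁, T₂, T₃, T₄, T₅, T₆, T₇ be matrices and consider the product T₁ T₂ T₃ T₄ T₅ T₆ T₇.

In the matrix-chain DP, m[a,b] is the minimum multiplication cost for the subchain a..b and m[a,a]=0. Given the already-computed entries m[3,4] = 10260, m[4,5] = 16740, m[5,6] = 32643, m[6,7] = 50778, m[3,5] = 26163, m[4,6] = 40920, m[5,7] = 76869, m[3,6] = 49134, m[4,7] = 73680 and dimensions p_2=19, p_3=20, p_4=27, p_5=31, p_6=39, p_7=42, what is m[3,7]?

80256

m[3,7] = min over k∈[3,6] of m[3,k]+m[k+1,7]+p_{2}·p_k·p_{7}.
k=3: 0 + 73680 + 19·20·42 = 89640; k=4: 10260 + 76869 + 19·27·42 = 108675; k=5: 26163 + 50778 + 19·31·42 = 101679; k=6: 49134 + 0 + 19·39·42 = 80256.
Minimum: 80256 at k=6.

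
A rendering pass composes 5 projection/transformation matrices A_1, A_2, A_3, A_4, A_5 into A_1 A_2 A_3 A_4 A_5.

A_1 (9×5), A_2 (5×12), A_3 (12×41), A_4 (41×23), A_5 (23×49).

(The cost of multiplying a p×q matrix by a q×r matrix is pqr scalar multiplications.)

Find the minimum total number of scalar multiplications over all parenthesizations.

Adjacent pairs: A_1A_2 = 9·5·12 = 540; A_2A_3 = 5·12·41 = 2460; A_3A_4 = 12·41·23 = 11316; A_4A_5 = 41·23·49 = 46207.
Length 3: A_1..A_3: k=1: 0+2460+9·5·41=4305; k=2: 540+0+9·12·41=4968 → min 4305 | A_2..A_4: k=2: 0+11316+5·12·23=12696; k=3: 2460+0+5·41·23=7175 → min 7175 | A_3..A_5: k=3: 0+46207+12·41·49=70315; k=4: 11316+0+12·23·49=24840 → min 24840.
Length 4: A_1..A_4: k=1: 0+7175+9·5·23=8210; k=2: 540+11316+9·12·23=14340; k=3: 4305+0+9·41·23=12792 → min 8210 | A_2..A_5: k=2: 0+24840+5·12·49=27780; k=3: 2460+46207+5·41·49=58712; k=4: 7175+0+5·23·49=12810 → min 12810.
Length 5: A_1..A_5: k=1: 0+12810+9·5·49=15015; k=2: 540+24840+9·12·49=30672; k=3: 4305+46207+9·41·49=68593; k=4: 8210+0+9·23·49=18353 → min 15015.
Optimal order: (A_1 (((A_2 A_3) A_4) A_5)) with cost 15015.

15015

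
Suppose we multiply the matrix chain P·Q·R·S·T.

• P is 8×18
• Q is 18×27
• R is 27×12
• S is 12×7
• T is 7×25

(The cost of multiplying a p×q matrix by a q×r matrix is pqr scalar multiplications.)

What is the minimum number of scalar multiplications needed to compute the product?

8078

Adjacent pairs: PQ = 8·18·27 = 3888; QR = 18·27·12 = 5832; RS = 27·12·7 = 2268; ST = 12·7·25 = 2100.
Length 3: P..R: k=1: 0+5832+8·18·12=7560; k=2: 3888+0+8·27·12=6480 → min 6480 | Q..S: k=2: 0+2268+18·27·7=5670; k=3: 5832+0+18·12·7=7344 → min 5670 | R..T: k=3: 0+2100+27·12·25=10200; k=4: 2268+0+27·7·25=6993 → min 6993.
Length 4: P..S: k=1: 0+5670+8·18·7=6678; k=2: 3888+2268+8·27·7=7668; k=3: 6480+0+8·12·7=7152 → min 6678 | Q..T: k=2: 0+6993+18·27·25=19143; k=3: 5832+2100+18·12·25=13332; k=4: 5670+0+18·7·25=8820 → min 8820.
Length 5: P..T: k=1: 0+8820+8·18·25=12420; k=2: 3888+6993+8·27·25=16281; k=3: 6480+2100+8·12·25=10980; k=4: 6678+0+8·7·25=8078 → min 8078.
Optimal order: ((P·(Q·(R·S)))·T) with cost 8078.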